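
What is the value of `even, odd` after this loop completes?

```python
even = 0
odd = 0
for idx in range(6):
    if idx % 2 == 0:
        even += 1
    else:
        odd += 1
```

Count evens and odds in range(6)
`even, odd` takes the values: (0, 0) → (1, 0) → (1, 1) → (2, 1) → (2, 2) → (3, 2) → (3, 3)

Answer: 3, 3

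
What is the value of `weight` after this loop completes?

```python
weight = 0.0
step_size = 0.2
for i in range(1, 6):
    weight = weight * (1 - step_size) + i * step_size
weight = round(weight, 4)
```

Moving average with lr=0.2
`weight` takes the values: 0.0 → 0.2 → 0.56 → 1.048 → 1.6384 → 2.31072 → 2.3107

Answer: 2.3107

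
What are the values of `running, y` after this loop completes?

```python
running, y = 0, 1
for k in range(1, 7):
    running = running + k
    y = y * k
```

Sum and factorial of 1 to 6
`running, y` takes the values: (0, 1) → (1, 1) → (3, 1) → (3, 2) → (6, 2) → (6, 6) → (10, 6) → (10, 24) → (15, 24) → (15, 120) → (21, 120) → (21, 720)

Answer: 21, 720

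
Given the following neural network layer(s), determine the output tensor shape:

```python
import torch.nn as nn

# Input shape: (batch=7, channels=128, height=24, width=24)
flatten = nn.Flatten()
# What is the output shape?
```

Input: (7, 128, 24, 24) -> Output: (7, 73728)

Answer: (7, 73728)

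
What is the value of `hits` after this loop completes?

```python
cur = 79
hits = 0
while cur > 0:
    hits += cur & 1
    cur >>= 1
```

Count set bits in 79 (binary: 0b1001111)
`hits` takes the values: 0 → 1 → 2 → 3 → 4 → 5

Answer: 5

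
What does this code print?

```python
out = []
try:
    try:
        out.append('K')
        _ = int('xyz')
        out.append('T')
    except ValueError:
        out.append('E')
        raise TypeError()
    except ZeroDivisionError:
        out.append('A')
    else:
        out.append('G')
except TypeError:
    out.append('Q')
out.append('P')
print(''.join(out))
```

Execution trace: 'K' (inner try body) → 'E' (inner except ValueError) → 'Q' (outer except TypeError) → 'P' (after the try/except). Output: KEQP

Answer: KEQP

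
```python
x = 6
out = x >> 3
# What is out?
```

Trace:
`x = 6` → x = 6
`out = x >> 3` → out = 0
So out = 0

Answer: 0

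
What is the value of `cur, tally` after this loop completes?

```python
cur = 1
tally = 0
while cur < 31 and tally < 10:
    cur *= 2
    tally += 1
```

Double until >= 31 or 10 iterations
`cur, tally` takes the values: (1, 0) → (2, 0) → (2, 1) → (4, 1) → (4, 2) → (8, 2) → (8, 3) → (16, 3) → (16, 4) → (32, 4) → (32, 5)

Answer: 32, 5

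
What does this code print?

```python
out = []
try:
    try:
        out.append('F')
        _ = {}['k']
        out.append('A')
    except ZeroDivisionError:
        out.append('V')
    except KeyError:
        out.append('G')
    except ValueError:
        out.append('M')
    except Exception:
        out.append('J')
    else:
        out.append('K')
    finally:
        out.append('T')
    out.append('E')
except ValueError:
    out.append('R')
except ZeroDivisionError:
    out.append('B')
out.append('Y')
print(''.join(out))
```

Execution trace: 'F' (inner try body) → 'G' (inner except KeyError) → 'T' (inner finally) → 'E' (try body, no exception) → 'Y' (after the try/except). Output: FGTEY

Answer: FGTEY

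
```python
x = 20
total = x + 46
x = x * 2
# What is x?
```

Trace:
`x = 20` → x = 20
`total = x + 46` → total = 66
`x = x * 2` → x = 40
So x = 40

Answer: 40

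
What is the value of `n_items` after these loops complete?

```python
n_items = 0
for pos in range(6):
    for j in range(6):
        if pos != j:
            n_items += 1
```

6² - 6 (exclude diagonal)
`n_items` takes the values: 0 → 1 → 2 → 3 → 4 → 5 → 6 → 7 → 8 → 9 → 10 → 11 → 12 → 13 → 14 → 15 → 16 → 17 → 18 → 19 → 20 → 21 → 22 → 23 → 24 → 25 → 26 → 27 → 28 → 29 → 30

Answer: 30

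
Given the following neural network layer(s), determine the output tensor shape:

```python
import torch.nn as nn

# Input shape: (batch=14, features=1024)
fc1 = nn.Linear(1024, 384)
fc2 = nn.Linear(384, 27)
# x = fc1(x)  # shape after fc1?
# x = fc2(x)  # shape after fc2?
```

Input: (14, 1024) -> after fc1: (14, 384) -> Output: (14, 27)

Answer: (14, 27)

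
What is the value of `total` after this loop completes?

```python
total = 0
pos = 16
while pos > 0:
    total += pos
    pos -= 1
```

Sum 16 down to 1
`total` takes the values: 0 → 16 → 31 → 45 → 58 → 70 → 81 → 91 → 100 → 108 → 115 → 121 → 126 → 130 → 133 → 135 → 136

Answer: 136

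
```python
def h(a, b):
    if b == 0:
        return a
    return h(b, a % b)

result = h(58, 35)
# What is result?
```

h(58, 35) -> h(35, 23) -> h(23, 12) -> h(12, 11) -> h(11, 1) -> h(1, 0) -> 1

Answer: 1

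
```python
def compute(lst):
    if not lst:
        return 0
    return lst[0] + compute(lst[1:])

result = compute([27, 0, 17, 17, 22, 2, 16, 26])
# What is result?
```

27 + 0 + 17 + 17 + 22 + 2 + 16 + 26 + 0 = 127

Answer: 127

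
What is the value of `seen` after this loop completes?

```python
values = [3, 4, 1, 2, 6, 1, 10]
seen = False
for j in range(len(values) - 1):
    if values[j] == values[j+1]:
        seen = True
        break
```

Check consecutive duplicates in [3, 4, 1, 2, 6, 1, 10]
`seen` takes the values: False

Answer: False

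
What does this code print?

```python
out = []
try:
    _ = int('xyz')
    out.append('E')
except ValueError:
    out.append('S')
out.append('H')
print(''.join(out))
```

Execution trace: 'S' (except ValueError) → 'H' (after the try/except). Output: SH

Answer: SH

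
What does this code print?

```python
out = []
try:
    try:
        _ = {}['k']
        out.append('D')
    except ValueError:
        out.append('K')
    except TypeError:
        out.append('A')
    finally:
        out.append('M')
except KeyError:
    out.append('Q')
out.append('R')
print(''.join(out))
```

Execution trace: 'M' (inner finally) → 'Q' (outer except KeyError) → 'R' (after the try/except). Output: MQR

Answer: MQR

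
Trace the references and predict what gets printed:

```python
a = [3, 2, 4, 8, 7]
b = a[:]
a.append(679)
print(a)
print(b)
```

Key concept: slice [:] creates copy.
Step by step:
`a = [3, 2, 4, 8, 7]` → a = [3, 2, 4, 8, 7]
`b = a[:]` → b = [3, 2, 4, 8, 7]
`a.append(679)` → a = [3, 2, 4, 8, 7, 679]
`print(a)` → prints [3, 2, 4, 8, 7, 679]
`print(b)` → prints [3, 2, 4, 8, 7]

Answer:
[3, 2, 4, 8, 7, 679]
[3, 2, 4, 8, 7]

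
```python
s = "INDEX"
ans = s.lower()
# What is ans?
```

Trace:
`s = "INDEX"` → s = 'INDEX'
`ans = s.lower()` → ans = 'index'
So ans = 'index'

Answer: 'index'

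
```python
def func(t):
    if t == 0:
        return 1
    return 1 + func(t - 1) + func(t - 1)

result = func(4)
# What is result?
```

func(t) = 1 + 2·func(t-1), func(0)=1. Closed form: (1+1)·2^4 - 1 = 31.

Answer: 31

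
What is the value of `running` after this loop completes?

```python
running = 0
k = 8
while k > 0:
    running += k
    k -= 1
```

Sum 8 down to 1
`running` takes the values: 0 → 8 → 15 → 21 → 26 → 30 → 33 → 35 → 36

Answer: 36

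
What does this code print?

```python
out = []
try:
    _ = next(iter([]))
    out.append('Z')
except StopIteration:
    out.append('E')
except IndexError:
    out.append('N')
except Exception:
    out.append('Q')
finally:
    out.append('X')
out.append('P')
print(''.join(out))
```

Execution trace: 'E' (except StopIteration) → 'X' (finally) → 'P' (after the try/except). Output: EXP

Answer: EXP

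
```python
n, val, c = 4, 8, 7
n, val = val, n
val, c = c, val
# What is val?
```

Trace:
`n, val, c = 4, 8, 7` → n = 4; val = 8; c = 7
`n, val = val, n` → n = 8; val = 4
`val, c = c, val` → val = 7; c = 4
So val = 7

Answer: 7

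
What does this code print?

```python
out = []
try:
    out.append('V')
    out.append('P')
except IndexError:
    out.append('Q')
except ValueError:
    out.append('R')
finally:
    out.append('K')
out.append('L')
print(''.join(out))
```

Execution trace: 'V' (try body) → 'P' (try body, no exception) → 'K' (finally) → 'L' (after the try/except). Output: VPKL

Answer: VPKL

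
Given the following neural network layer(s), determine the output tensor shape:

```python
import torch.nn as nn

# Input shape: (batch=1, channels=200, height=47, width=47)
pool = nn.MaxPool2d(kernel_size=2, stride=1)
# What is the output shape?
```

Input: (1, 200, 47, 47) -> Output: (1, 200, 46, 46)

Answer: (1, 200, 46, 46)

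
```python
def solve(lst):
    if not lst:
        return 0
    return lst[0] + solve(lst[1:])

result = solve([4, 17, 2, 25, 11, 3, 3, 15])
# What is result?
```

4 + 17 + 2 + 25 + 11 + 3 + 3 + 15 + 0 = 80

Answer: 80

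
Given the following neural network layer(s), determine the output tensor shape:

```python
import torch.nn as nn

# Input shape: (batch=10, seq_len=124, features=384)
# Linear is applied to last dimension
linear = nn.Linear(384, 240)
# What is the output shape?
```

Input: (10, 124, 384) -> Output: (10, 124, 240)

Answer: (10, 124, 240)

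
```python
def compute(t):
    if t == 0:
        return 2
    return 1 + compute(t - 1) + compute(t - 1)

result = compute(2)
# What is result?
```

compute(t) = 1 + 2·compute(t-1), compute(0)=2. Closed form: (2+1)·2^2 - 1 = 11.

Answer: 11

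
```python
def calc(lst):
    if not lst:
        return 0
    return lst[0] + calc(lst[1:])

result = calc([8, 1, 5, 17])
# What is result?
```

8 + 1 + 5 + 17 + 0 = 31

Answer: 31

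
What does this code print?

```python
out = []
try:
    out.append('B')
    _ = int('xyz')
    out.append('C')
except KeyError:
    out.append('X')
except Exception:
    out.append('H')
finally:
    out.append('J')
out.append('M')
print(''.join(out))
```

Execution trace: 'B' (try body) → 'H' (except Exception) → 'J' (finally) → 'M' (after the try/except). Output: BHJM

Answer: BHJM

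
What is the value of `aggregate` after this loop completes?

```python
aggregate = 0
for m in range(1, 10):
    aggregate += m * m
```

Sum of squares 1² to 9² = 285
`aggregate` takes the values: 0 → 1 → 5 → 14 → 30 → 55 → 91 → 140 → 204 → 285

Answer: 285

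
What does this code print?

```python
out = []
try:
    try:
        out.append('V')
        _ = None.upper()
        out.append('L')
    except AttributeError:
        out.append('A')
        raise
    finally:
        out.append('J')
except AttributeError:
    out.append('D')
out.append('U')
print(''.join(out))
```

Execution trace: 'V' (inner try body) → 'A' (inner except AttributeError) → 'J' (inner finally) → 'D' (outer except AttributeError) → 'U' (after the try/except). Output: VAJDU

Answer: VAJDU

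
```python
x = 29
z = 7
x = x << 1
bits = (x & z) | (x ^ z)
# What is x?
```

Trace:
`x = 29` → x = 29
`z = 7` → z = 7
`x = x << 1` → x = 58
`bits = (x & z) | (x ^ z)` → bits = 63
So x = 58

Answer: 58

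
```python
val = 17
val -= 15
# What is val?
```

Trace:
`val = 17` → val = 17
`val -= 15` → val = 2
So val = 2

Answer: 2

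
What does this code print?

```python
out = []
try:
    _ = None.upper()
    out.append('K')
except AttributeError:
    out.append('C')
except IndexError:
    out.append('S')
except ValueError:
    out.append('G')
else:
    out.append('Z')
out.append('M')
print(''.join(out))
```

Execution trace: 'C' (except AttributeError) → 'M' (after the try/except). Output: CM

Answer: CM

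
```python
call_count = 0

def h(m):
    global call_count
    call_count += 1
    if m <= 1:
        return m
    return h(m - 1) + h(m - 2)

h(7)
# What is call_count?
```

Calls(m) = 1 + Calls(m-1) + Calls(m-2); Calls(0)=Calls(1)=1. For m=7 this gives 41.

Answer: 41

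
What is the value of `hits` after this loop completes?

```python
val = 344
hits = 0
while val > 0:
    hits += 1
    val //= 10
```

Count digits by repeated division by 10
`hits` takes the values: 0 → 1 → 2 → 3

Answer: 3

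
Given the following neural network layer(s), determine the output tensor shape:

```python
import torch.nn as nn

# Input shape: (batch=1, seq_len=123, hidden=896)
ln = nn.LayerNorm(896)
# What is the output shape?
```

Input: (1, 123, 896) -> Output: (1, 123, 896)

Answer: (1, 123, 896)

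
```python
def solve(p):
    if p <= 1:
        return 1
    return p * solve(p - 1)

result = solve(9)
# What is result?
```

solve(9) = 9 * 8 * 7 * 6 * 5 * 4 * 3 * 2 * 1 = 362880

Answer: 362880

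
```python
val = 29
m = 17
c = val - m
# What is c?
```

Trace:
`val = 29` → val = 29
`m = 17` → m = 17
`c = val - m` → c = 12
So c = 12

Answer: 12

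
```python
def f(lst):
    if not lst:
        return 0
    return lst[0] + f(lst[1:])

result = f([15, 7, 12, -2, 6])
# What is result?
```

15 + 7 + 12 + (-2) + 6 + 0 = 38

Answer: 38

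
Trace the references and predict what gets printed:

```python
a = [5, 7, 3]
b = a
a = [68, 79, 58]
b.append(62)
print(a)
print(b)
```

Key concept: rebinding vs mutation: a is rebound to a new list, b still points at the original.
Step by step:
`a = [5, 7, 3]` → a = [5, 7, 3]
`b = a` → b = [5, 7, 3] (same object as a)
`a = [68, 79, 58]` → a = [68, 79, 58]
`b.append(62)` → b = [5, 7, 3, 62]
`print(a)` → prints [68, 79, 58]
`print(b)` → prints [5, 7, 3, 62]

Answer:
[68, 79, 58]
[5, 7, 3, 62]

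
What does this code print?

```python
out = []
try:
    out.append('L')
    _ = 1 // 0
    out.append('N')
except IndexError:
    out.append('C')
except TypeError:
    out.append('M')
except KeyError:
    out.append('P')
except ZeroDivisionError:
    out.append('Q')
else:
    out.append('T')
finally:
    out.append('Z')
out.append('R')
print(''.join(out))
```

Execution trace: 'L' (try body) → 'Q' (except ZeroDivisionError) → 'Z' (finally) → 'R' (after the try/except). Output: LQZR

Answer: LQZR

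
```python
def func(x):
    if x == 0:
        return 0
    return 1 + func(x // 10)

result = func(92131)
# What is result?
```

Count of digits of 92131: 5

Answer: 5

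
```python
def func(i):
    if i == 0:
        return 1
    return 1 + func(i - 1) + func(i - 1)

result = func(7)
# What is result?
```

func(i) = 1 + 2·func(i-1), func(0)=1. Closed form: (1+1)·2^7 - 1 = 255.

Answer: 255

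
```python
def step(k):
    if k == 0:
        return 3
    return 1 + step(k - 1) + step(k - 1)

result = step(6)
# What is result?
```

step(k) = 1 + 2·step(k-1), step(0)=3. Closed form: (3+1)·2^6 - 1 = 255.

Answer: 255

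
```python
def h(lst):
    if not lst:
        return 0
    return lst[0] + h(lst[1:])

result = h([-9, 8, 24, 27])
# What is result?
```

(-9) + 8 + 24 + 27 + 0 = 50

Answer: 50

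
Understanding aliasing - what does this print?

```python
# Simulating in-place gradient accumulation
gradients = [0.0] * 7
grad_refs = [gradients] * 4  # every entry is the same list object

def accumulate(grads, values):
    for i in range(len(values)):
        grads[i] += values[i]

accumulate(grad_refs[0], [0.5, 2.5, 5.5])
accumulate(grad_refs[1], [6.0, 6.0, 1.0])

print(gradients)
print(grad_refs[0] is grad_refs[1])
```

Key concept: gradient accumulation aliasing.
Step by step:
`gradients = [0.0] * 7` → gradients = [0.0, 0.0, 0.0, 0.0, 0.0, 0.0, 0.0]
`grad_refs = [gradients] * 4` → grad_refs = [[0.0, 0.0, 0.0, 0.0, 0.0, 0.0, 0.0], [0.0, 0.0, 0.0, 0.0, 0.0, 0.0, 0.0], [0.0, 0.0, 0.0, 0.0, 0.0, 0.0, 0.0], [0.0, 0.0, 0.0, 0.0, 0.0, 0.0, 0.0]]
`accumulate(grad_refs[0], [0.5, 2.5, 5.5])` → gradients = [0.5, 2.5, 5.5, 0.0, 0.0, 0.0, 0.0]; grad_refs = [[0.5, 2.5, 5.5, 0.0, 0.0, 0.0, 0.0], [0.5, 2.5, 5.5, 0.0, 0.0, 0.0, 0.0], [0.5, 2.5, 5.5, 0.0, 0.0, 0.0, 0.0], [0.5, 2.5, 5.5, 0.0, 0.0, 0.0, 0.0]]
`accumulate(grad_refs[1], [6.0, 6.0, 1.0])` → gradients = [6.5, 8.5, 6.5, 0.0, 0.0, 0.0, 0.0]; grad_refs = [[6.5, 8.5, 6.5, 0.0, 0.0, 0.0, 0.0], [6.5, 8.5, 6.5, 0.0, 0.0, 0.0, 0.0], [6.5, 8.5, 6.5, 0.0, 0.0, 0.0, 0.0], [6.5, 8.5, 6.5, 0.0, 0.0, 0.0, 0.0]]
`print(gradients)` → prints [6.5, 8.5, 6.5, 0.0, 0.0, 0.0, 0.0]
`print(grad_refs[0] is grad_refs[1])` → prints True

Answer:
[6.5, 8.5, 6.5, 0.0, 0.0, 0.0, 0.0]
True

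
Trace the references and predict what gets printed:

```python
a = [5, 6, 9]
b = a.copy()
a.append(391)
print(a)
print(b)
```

Key concept: list.copy() creates independent copy.
Step by step:
`a = [5, 6, 9]` → a = [5, 6, 9]
`b = a.copy()` → b = [5, 6, 9]
`a.append(391)` → a = [5, 6, 9, 391]
`print(a)` → prints [5, 6, 9, 391]
`print(b)` → prints [5, 6, 9]

Answer:
[5, 6, 9, 391]
[5, 6, 9]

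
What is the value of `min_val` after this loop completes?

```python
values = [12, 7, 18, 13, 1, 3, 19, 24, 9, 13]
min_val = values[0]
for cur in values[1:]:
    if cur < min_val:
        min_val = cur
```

Minimum of [12, 7, 18, 13, 1, 3, 19, 24, 9, 13]
`min_val` takes the values: 12 → 7 → 1

Answer: 1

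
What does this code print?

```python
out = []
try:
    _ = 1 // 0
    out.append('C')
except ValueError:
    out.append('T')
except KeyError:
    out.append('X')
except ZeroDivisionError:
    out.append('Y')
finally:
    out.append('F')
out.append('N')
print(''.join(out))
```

Execution trace: 'Y' (except ZeroDivisionError) → 'F' (finally) → 'N' (after the try/except). Output: YFN

Answer: YFN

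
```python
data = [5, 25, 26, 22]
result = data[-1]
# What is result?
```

Trace:
`data = [5, 25, 26, 22]` → data = [5, 25, 26, 22]
`result = data[-1]` → result = 22
So result = 22

Answer: 22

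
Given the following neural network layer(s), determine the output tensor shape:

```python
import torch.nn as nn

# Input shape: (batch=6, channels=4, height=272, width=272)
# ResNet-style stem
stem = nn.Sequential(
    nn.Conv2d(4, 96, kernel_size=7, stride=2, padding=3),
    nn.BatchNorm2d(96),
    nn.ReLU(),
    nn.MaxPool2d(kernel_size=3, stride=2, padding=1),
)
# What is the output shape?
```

Input: (6, 4, 272, 272) -> after Conv2d 7x7 stride=2: (6, 96, 136, 136) -> Output: (6, 96, 68, 68)

Answer: (6, 96, 68, 68)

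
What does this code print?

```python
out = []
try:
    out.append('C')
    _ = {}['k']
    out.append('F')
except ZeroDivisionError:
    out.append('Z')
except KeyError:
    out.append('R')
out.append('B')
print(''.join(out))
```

Execution trace: 'C' (try body) → 'R' (except KeyError) → 'B' (after the try/except). Output: CRB

Answer: CRB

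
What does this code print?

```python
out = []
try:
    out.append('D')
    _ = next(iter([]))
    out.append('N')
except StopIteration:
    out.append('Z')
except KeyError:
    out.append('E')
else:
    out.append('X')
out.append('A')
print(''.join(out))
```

Execution trace: 'D' (try body) → 'Z' (except StopIteration) → 'A' (after the try/except). Output: DZA

Answer: DZA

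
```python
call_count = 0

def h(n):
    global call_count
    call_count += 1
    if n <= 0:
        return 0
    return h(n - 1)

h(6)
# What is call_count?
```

Linear recursion stepping by 1: 7 calls from n=6 down to ≤0.

Answer: 7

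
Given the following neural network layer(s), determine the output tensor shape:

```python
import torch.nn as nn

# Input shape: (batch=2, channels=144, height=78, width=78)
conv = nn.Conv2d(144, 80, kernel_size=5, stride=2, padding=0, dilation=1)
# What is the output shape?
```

Input: (2, 144, 78, 78) -> Output: (2, 80, 37, 37)

Answer: (2, 80, 37, 37)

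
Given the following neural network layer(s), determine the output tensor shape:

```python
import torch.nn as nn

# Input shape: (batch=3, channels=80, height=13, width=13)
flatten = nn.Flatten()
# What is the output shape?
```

Input: (3, 80, 13, 13) -> Output: (3, 13520)

Answer: (3, 13520)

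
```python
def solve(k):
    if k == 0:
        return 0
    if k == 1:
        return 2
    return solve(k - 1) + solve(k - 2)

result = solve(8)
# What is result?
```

Build up from base cases: solve(0)=0, solve(1)=2, solve(2)=2, solve(3)=4, solve(4)=6, solve(5)=10, solve(6)=16, ..., solve(8)=42

Answer: 42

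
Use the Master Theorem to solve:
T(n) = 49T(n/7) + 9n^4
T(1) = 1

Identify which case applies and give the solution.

a=49, b=7, f(n)=9n^4. log_7(49) = 2. Since c=4 > 2 and the regularity condition holds (49(n/7)^4 = (49/7^4)n^4 with 49/7^4 < 1), Case 3 applies: T(n) = Θ(f(n)) = O(n^4).

Answer: O(n^4) - Case 3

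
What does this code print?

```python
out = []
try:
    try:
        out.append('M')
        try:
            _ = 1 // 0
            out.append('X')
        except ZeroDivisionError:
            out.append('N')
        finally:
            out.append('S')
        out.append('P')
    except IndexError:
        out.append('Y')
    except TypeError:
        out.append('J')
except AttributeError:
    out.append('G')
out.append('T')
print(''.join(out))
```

Execution trace: 'M' (try body) → 'N' (inner except ZeroDivisionError) → 'S' (inner finally) → 'P' (try body, no exception) → 'T' (after the try/except). Output: MNSPT

Answer: MNSPT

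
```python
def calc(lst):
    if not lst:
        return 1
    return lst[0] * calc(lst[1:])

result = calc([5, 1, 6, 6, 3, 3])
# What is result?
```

Product over [5, 1, 6, 6, 3, 3] = 5 * 1 * 6 * 6 * 3 * 3 = 1620

Answer: 1620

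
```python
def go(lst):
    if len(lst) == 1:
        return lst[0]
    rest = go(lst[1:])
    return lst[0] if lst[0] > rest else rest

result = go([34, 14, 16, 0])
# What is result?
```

Recursive max over [34, 14, 16, 0] = 34

Answer: 34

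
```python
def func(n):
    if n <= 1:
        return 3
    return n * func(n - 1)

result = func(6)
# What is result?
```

func(6) = 6 * 5 * 4 * 3 * 2 * 3 = 2160

Answer: 2160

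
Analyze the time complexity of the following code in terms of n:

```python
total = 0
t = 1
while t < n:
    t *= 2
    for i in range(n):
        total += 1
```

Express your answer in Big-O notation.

Each loop level contributes: log n × n. Multiplying the contributions gives O(n log n).

Answer: O(n log n)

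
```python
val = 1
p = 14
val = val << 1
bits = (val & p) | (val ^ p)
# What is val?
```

Trace:
`val = 1` → val = 1
`p = 14` → p = 14
`val = val << 1` → val = 2
`bits = (val & p) | (val ^ p)` → bits = 14
So val = 2

Answer: 2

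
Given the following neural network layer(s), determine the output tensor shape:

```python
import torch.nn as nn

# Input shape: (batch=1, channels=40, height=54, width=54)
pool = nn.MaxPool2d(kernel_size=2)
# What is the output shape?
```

Input: (1, 40, 54, 54) -> Output: (1, 40, 27, 27)

Answer: (1, 40, 27, 27)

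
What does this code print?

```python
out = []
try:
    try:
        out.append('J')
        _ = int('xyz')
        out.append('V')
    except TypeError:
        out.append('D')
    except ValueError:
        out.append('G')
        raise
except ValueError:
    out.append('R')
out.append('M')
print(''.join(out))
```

Execution trace: 'J' (try body) → 'G' (except ValueError) → 'R' (outer except ValueError) → 'M' (after the try/except). Output: JGRM

Answer: JGRM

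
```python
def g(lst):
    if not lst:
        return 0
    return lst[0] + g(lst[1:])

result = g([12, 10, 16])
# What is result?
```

12 + 10 + 16 + 0 = 38

Answer: 38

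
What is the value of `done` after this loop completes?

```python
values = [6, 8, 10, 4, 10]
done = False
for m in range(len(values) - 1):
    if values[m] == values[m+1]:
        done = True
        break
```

Check consecutive duplicates in [6, 8, 10, 4, 10]
`done` takes the values: False

Answer: False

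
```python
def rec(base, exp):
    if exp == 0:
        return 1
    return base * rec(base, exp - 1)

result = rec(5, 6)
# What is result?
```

rec(5, 6) = 5 * 5 * 5 * 5 * 5 * 5 = 15625

Answer: 15625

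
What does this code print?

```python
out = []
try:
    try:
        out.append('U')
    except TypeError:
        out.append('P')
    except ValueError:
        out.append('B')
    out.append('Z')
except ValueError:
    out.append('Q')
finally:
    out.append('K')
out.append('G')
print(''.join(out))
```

Execution trace: 'U' (inner try body, no exception) → 'Z' (try body, no exception) → 'K' (finally) → 'G' (after the try/except). Output: UZKG

Answer: UZKG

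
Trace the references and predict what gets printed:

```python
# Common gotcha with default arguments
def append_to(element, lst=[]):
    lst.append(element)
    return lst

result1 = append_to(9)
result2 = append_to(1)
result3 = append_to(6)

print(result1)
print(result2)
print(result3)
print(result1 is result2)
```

Key concept: mutable default argument gotcha.
Step by step:
`result1 = append_to(9)` → result1 = [9]
`result2 = append_to(1)` → result1 = [9, 1] (same object as result2); result2 = [9, 1] (same object as result1)
`result3 = append_to(6)` → result1 = [9, 1, 6] (same object as result2, result3); result2 = [9, 1, 6] (same object as result1, result3); result3 = [9, 1, 6] (same object as result1, result2)
`print(result1)` → prints [9, 1, 6]
`print(result2)` → prints [9, 1, 6]
`print(result3)` → prints [9, 1, 6]
`print(result1 is result2)` → prints True

Answer:
[9, 1, 6]
[9, 1, 6]
[9, 1, 6]
True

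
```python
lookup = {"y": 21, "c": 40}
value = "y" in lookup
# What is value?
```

Trace:
`lookup = {"y": 21, "c": 40}` → lookup = {'y': 21, 'c': 40}
`value = "y" in lookup` → value = True
So value = True

Answer: True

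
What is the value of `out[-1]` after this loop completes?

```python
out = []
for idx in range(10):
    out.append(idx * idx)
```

Last element of squares 0 to 9
`out` takes the values: [] → [0] → [0, 1] → [0, 1, 4] → [0, 1, 4, 9] → [0, 1, 4, 9, 16] → [0, 1, 4, 9, 16, 25] → [0, 1, 4, 9, 16, 25, 36] → [0, 1, 4, 9, 16, 25, 36, 49] → [0, 1, 4, 9, 16, 25, 36, 49, 64] → [0, 1, 4, 9, 16, 25, 36, 49, 64, 81]
So `out[-1]` = 81

Answer: 81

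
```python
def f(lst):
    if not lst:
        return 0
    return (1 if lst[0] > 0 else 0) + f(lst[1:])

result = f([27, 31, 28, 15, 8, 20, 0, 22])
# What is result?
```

Count of positive elements in [27, 31, 28, 15, 8, 20, 0, 22] = 7

Answer: 7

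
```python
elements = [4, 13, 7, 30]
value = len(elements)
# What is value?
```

Trace:
`elements = [4, 13, 7, 30]` → elements = [4, 13, 7, 30]
`value = len(elements)` → value = 4
So value = 4

Answer: 4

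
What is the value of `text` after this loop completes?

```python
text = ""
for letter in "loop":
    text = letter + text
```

Reverse 'loop'
`text` takes the values: "" → "l" → "ol" → "ool" → "pool"

Answer: "pool"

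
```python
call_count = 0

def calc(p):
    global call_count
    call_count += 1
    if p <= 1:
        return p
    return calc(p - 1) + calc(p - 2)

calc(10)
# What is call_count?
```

Calls(p) = 1 + Calls(p-1) + Calls(p-2); Calls(0)=Calls(1)=1. For p=10 this gives 177.

Answer: 177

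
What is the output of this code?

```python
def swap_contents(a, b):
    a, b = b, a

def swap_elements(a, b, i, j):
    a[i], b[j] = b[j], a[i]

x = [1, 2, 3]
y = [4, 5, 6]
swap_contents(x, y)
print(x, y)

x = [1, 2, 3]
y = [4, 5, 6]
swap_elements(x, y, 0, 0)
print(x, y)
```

Key concept: parameter rebinding vs mutation.
Step by step:
`x = [1, 2, 3]` → x = [1, 2, 3]
`y = [4, 5, 6]` → y = [4, 5, 6]
`swap_contents(x, y)` → no visible change to tracked variables
`print(x, y)` → prints [1, 2, 3] [4, 5, 6]
`x = [1, 2, 3]` → x = [1, 2, 3]
`y = [4, 5, 6]` → y = [4, 5, 6]
`swap_elements(x, y, 0, 0)` → x = [4, 2, 3]; y = [1, 5, 6]
`print(x, y)` → prints [4, 2, 3] [1, 5, 6]

Answer:
[1, 2, 3] [4, 5, 6]
[4, 2, 3] [1, 5, 6]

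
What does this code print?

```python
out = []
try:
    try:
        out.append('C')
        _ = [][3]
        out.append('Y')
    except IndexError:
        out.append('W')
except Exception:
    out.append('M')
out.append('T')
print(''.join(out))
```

Execution trace: 'C' (inner try body) → 'W' (inner except IndexError) → 'T' (after the try/except). Output: CWT

Answer: CWT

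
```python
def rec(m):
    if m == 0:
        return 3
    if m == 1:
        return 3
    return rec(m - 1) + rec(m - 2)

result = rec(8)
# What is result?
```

Build up from base cases: rec(0)=3, rec(1)=3, rec(2)=6, rec(3)=9, rec(4)=15, rec(5)=24, rec(6)=39, ..., rec(8)=102

Answer: 102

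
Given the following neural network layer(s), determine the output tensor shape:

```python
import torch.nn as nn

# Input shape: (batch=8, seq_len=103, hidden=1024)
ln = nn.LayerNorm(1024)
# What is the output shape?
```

Input: (8, 103, 1024) -> Output: (8, 103, 1024)

Answer: (8, 103, 1024)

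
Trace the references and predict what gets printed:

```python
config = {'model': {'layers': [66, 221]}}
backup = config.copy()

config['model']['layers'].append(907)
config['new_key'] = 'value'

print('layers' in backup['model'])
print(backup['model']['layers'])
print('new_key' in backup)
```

Key concept: shallow copy gotcha with nested dict.
Step by step:
`config = {'model': {'layers': [66, 221]}}` → config = {'model': {'layers': [66, 221]}}
`backup = config.copy()` → backup = {'model': {'layers': [66, 221]}}
`config['model']['layers'].append(907)` → config = {'model': {'layers': [66, 221, 907]}}; backup = {'model': {'layers': [66, 221, 907]}}
`config['new_key'] = 'value'` → config = {'model': {'layers': [66, 221, 907]}, 'new_key': 'value'}
`print('layers' in backup['model'])` → prints True
`print(backup['model']['layers'])` → prints [66, 221, 907]
`print('new_key' in backup)` → prints False

Answer:
True
[66, 221, 907]
False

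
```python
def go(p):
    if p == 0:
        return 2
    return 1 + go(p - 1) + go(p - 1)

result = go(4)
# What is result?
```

go(p) = 1 + 2·go(p-1), go(0)=2. Closed form: (2+1)·2^4 - 1 = 47.

Answer: 47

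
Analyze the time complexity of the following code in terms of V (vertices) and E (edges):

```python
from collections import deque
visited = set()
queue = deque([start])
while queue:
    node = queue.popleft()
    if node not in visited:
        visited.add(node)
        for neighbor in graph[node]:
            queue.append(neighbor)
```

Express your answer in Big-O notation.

This is Breadth-first search on a graph. Time complexity: O(V + E).

Answer: O(V + E)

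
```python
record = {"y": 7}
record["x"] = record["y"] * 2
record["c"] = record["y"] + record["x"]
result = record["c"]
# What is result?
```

Trace:
`record = {"y": 7}` → record = {'y': 7}
`record["x"] = record["y"] * 2` → record = {'y': 7, 'x': 14}
`record["c"] = record["y"] + record["x"]` → record = {'y': 7, 'x': 14, 'c': 21}
`result = record["c"]` → result = 21
So result = 21

Answer: 21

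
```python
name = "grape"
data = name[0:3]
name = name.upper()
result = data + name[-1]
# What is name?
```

Trace:
`name = "grape"` → name = 'grape'
`data = name[0:3]` → data = 'gra'
`name = name.upper()` → name = 'GRAPE'
`result = data + name[-1]` → result = 'graE'
So name = 'GRAPE'

Answer: 'GRAPE'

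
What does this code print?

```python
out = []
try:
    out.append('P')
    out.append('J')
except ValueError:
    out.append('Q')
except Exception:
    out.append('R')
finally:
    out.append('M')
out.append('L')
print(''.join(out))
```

Execution trace: 'P' (try body) → 'J' (try body, no exception) → 'M' (finally) → 'L' (after the try/except). Output: PJML

Answer: PJML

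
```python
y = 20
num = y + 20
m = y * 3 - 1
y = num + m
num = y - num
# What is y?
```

Trace:
`y = 20` → y = 20
`num = y + 20` → num = 40
`m = y * 3 - 1` → m = 59
`y = num + m` → y = 99
`num = y - num` → num = 59
So y = 99

Answer: 99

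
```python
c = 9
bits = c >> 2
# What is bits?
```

Trace:
`c = 9` → c = 9
`bits = c >> 2` → bits = 2
So bits = 2

Answer: 2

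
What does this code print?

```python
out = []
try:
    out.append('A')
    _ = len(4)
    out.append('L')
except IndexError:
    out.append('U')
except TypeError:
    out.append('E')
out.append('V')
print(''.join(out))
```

Execution trace: 'A' (try body) → 'E' (except TypeError) → 'V' (after the try/except). Output: AEV

Answer: AEV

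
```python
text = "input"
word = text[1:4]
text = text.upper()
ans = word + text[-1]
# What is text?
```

Trace:
`text = "input"` → text = 'input'
`word = text[1:4]` → word = 'npu'
`text = text.upper()` → text = 'INPUT'
`ans = word + text[-1]` → ans = 'npuT'
So text = 'INPUT'

Answer: 'INPUT'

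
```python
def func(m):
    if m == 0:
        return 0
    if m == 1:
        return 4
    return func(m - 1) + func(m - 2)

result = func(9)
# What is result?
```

Build up from base cases: func(0)=0, func(1)=4, func(2)=4, func(3)=8, func(4)=12, func(5)=20, func(6)=32, ..., func(9)=136

Answer: 136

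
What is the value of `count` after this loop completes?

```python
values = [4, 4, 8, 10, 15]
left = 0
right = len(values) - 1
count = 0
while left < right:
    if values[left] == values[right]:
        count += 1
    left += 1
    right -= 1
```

Count matching pairs from ends
`count` takes the values: 0

Answer: 0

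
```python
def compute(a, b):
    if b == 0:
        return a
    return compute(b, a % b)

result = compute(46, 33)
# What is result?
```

compute(46, 33) -> compute(33, 13) -> compute(13, 7) -> compute(7, 6) -> compute(6, 1) -> compute(1, 0) -> 1

Answer: 1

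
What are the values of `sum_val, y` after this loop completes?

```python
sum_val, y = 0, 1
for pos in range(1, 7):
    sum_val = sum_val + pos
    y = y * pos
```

Sum and factorial of 1 to 6
`sum_val, y` takes the values: (0, 1) → (1, 1) → (3, 1) → (3, 2) → (6, 2) → (6, 6) → (10, 6) → (10, 24) → (15, 24) → (15, 120) → (21, 120) → (21, 720)

Answer: 21, 720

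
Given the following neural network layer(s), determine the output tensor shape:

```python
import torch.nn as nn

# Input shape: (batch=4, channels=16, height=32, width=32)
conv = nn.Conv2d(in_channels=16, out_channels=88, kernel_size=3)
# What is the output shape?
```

Input: (4, 16, 32, 32) -> Output: (4, 88, 30, 30)

Answer: (4, 88, 30, 30)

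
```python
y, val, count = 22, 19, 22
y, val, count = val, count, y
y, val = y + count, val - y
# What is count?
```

Trace:
`y, val, count = 22, 19, 22` → y = 22; val = 19; count = 22
`y, val, count = val, count, y` → y = 19; val = 22; count = 22
`y, val = y + count, val - y` → y = 41; val = 3
So count = 22

Answer: 22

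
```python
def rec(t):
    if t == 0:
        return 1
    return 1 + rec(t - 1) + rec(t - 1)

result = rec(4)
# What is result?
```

rec(t) = 1 + 2·rec(t-1), rec(0)=1. Closed form: (1+1)·2^4 - 1 = 31.

Answer: 31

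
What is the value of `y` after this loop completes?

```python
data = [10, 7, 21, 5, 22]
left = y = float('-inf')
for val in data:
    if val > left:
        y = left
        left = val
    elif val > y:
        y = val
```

Second largest (with repeats) in [10, 7, 21, 5, 22]
`y` takes the values: -inf → 7 → 10 → 21

Answer: 21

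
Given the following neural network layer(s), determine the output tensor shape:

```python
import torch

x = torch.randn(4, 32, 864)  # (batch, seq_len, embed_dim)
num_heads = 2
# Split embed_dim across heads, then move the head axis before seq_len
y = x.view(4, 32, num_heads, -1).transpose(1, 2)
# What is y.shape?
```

Input: (4, 32, 864) -> head_dim = 864 // 2 = 432; after view: (4, 32, 2, 432) -> after transpose(1, 2): (4, 2, 32, 432) -> Output: (4, 2, 32, 432)

Answer: (4, 2, 32, 432)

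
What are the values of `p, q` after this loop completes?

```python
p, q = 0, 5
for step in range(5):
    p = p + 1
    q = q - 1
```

p goes 0→5, q goes 5→0
`p, q` takes the values: (0, 5) → (1, 5) → (1, 4) → (2, 4) → (2, 3) → (3, 3) → (3, 2) → (4, 2) → (4, 1) → (5, 1) → (5, 0)

Answer: 5, 0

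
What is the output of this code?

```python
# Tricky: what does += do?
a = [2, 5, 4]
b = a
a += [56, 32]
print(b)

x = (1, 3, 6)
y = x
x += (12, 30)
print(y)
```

Key concept: += behavior differs for mutable vs immutable.
Step by step:
`a = [2, 5, 4]` → a = [2, 5, 4]
`b = a` → b = [2, 5, 4] (same object as a)
`a += [56, 32]` → a = [2, 5, 4, 56, 32] (same object as b); b = [2, 5, 4, 56, 32] (same object as a)
`print(b)` → prints [2, 5, 4, 56, 32]
`x = (1, 3, 6)` → x = (1, 3, 6)
`y = x` → y = (1, 3, 6)
`x += (12, 30)` → x = (1, 3, 6, 12, 30)
`print(y)` → prints (1, 3, 6)

Answer:
[2, 5, 4, 56, 32]
(1, 3, 6)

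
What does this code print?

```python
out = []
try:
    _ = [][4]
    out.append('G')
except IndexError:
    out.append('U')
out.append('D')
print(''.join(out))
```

Execution trace: 'U' (except IndexError) → 'D' (after the try/except). Output: UD

Answer: UD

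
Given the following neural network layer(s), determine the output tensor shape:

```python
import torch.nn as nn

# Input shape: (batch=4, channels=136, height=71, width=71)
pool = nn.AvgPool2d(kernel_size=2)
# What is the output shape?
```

Input: (4, 136, 71, 71) -> Output: (4, 136, 35, 35)

Answer: (4, 136, 35, 35)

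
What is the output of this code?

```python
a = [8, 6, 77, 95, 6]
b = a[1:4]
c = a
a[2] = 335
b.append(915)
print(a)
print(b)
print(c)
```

Key concept: slice vs alias.
Step by step:
`a = [8, 6, 77, 95, 6]` → a = [8, 6, 77, 95, 6]
`b = a[1:4]` → b = [6, 77, 95]
`c = a` → c = [8, 6, 77, 95, 6] (same object as a)
`a[2] = 335` → a = [8, 6, 335, 95, 6] (same object as c); c = [8, 6, 335, 95, 6] (same object as a)
`b.append(915)` → b = [6, 77, 95, 915]
`print(a)` → prints [8, 6, 335, 95, 6]
`print(b)` → prints [6, 77, 95, 915]
`print(c)` → prints [8, 6, 335, 95, 6]

Answer:
[8, 6, 335, 95, 6]
[6, 77, 95, 915]
[8, 6, 335, 95, 6]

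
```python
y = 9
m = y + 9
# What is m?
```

Trace:
`y = 9` → y = 9
`m = y + 9` → m = 18
So m = 18

Answer: 18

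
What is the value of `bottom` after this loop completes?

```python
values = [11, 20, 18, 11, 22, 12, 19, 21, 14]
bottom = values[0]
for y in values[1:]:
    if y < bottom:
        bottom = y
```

Minimum of [11, 20, 18, 11, 22, 12, 19, 21, 14]
`bottom` takes the values: 11

Answer: 11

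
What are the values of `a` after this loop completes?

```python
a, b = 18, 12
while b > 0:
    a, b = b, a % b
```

GCD of 18 and 12
`a` takes the values: 18 → 12 → 6

Answer: 6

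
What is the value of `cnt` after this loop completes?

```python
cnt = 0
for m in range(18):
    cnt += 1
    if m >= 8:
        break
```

Loop breaks when m reaches 8, cnt is 9
`cnt` takes the values: 0 → 1 → 2 → 3 → 4 → 5 → 6 → 7 → 8 → 9

Answer: 9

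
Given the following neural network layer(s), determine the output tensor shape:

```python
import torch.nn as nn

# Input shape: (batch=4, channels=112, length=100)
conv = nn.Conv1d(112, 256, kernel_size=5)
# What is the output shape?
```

Input: (4, 112, 100) -> Output: (4, 256, 96)

Answer: (4, 256, 96)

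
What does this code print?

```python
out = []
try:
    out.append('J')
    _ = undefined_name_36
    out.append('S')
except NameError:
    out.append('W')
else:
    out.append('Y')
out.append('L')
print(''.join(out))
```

Execution trace: 'J' (try body) → 'W' (except NameError) → 'L' (after the try/except). Output: JWL

Answer: JWL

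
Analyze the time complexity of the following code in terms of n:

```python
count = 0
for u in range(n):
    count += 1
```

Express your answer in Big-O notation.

Each loop level contributes: n. Multiplying the contributions gives O(n).

Answer: O(n)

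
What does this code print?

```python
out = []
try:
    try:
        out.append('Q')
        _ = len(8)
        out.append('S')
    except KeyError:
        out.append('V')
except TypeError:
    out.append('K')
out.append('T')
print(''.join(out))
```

Execution trace: 'Q' (try body) → 'K' (outer except TypeError) → 'T' (after the try/except). Output: QKT

Answer: QKT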